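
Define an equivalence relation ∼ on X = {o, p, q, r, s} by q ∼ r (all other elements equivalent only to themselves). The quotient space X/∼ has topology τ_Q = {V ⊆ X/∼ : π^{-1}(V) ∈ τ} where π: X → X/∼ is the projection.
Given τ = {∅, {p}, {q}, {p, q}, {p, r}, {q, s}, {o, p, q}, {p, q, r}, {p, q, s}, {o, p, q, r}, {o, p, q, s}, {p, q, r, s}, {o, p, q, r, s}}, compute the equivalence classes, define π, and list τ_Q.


X/∼ = {[o], [p], [q=r], [s]}; |τ_Q| = 6.

Equivalence classes: [o], [p], [q=r], [s].
Quotient map π: X → X/∼ sends o ↦ [o], p ↦ [p], q ↦ [q=r], r ↦ [q=r], s ↦ [s].
For each subset V ⊆ X/∼, compute π^{-1}(V) ⊆ X and check whether π^{-1}(V) ∈ τ. V is open in τ_Q iff π^{-1}(V) ∈ τ.
  V = {}: π^{-1}(V) = ∅ ∈ τ ✓.
  V = {[o]}: π^{-1}(V) = {o} ∉ τ ✗.
  V = {[p]}: π^{-1}(V) = {p} ∈ τ ✓.
  V = {[o], [p]}: π^{-1}(V) = {o, p} ∉ τ ✗.
  V = {[q=r]}: π^{-1}(V) = {q, r} ∉ τ ✗.
  V = {[o], [q=r]}: π^{-1}(V) = {o, q, r} ∉ τ ✗.
  V = {[p], [q=r]}: π^{-1}(V) = {p, q, r} ∈ τ ✓.
  V = {[o], [p], [q=r]}: π^{-1}(V) = {o, p, q, r} ∈ τ ✓.
  V = {[s]}: π^{-1}(V) = {s} ∉ τ ✗.
  V = {[o], [s]}: π^{-1}(V) = {o, s} ∉ τ ✗.
  V = {[p], [s]}: π^{-1}(V) = {p, s} ∉ τ ✗.
  V = {[o], [p], [s]}: π^{-1}(V) = {o, p, s} ∉ τ ✗.
  V = {[q=r], [s]}: π^{-1}(V) = {q, r, s} ∉ τ ✗.
  V = {[o], [q=r], [s]}: π^{-1}(V) = {o, q, r, s} ∉ τ ✗.
  V = {[p], [q=r], [s]}: π^{-1}(V) = {p, q, r, s} ∈ τ ✓.
  V = {[o], [p], [q=r], [s]}: π^{-1}(V) = {o, p, q, r, s} ∈ τ ✓.
Open sets in the quotient: τ_Q = {{}, {[p]}, {[p], [q=r]}, {[o], [p], [q=r]}, {[p], [q=r], [s]}, {[o], [p], [q=r], [s]}} (6 elements).


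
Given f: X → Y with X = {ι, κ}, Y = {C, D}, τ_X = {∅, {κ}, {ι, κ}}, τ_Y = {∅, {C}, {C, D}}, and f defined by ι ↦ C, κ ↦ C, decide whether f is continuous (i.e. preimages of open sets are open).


f IS continuous.

Compute f^{-1}(U) for each U ∈ τ_Y:
  U = ∅: f^{-1}(U) = ∅ ∈ τ_X ✓.
  U = {C}: f^{-1}(U) = {ι, κ} ∈ τ_X ✓.
  U = {C, D}: f^{-1}(U) = {ι, κ} ∈ τ_X ✓.
Every preimage lies in τ_X, so f IS continuous.


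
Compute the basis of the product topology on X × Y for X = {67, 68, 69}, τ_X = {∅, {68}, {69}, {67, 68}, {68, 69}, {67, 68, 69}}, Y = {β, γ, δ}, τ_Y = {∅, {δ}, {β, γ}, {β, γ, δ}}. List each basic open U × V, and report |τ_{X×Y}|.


Basis B = {∅ × ∅, {68} × {δ}, {69} × {δ}, {67, 68} × {δ}, {68} × {β, γ}, {68, 69} × {δ}, {69} × {β, γ}, {67, 68, 69} × {δ}, {68} × {β, γ, δ}, {69} × {β, γ, δ}, {67, 68} × {β, γ}, {68, 69} × {β, γ}, {67, 68} × {β, γ, δ}, {67, 68, 69} × {β, γ}, {68, 69} × {β, γ, δ}, {67, 68, 69} × {β, γ, δ}}; |τ_{X×Y}| = 36.

Enumerate products U × V with U ∈ τ_X, V ∈ τ_Y (deduplicated):
  ∅ × ∅ = {} (∅)
  {68} × {δ} = {(68,δ)}
  {69} × {δ} = {(69,δ)}
  {67, 68} × {δ} = {(67,δ), (68,δ)}
  {68} × {β, γ} = {(68,β), (68,γ)}
  {68, 69} × {δ} = {(68,δ), (69,δ)}
  {69} × {β, γ} = {(69,β), (69,γ)}
  {67, 68, 69} × {δ} = {(67,δ), (68,δ), (69,δ)}
  {68} × {β, γ, δ} = {(68,β), (68,γ), (68,δ)}
  {69} × {β, γ, δ} = {(69,β), (69,γ), (69,δ)}
  {67, 68} × {β, γ} = {(67,β), (67,γ), (68,β), (68,γ)}
  {68, 69} × {β, γ} = {(68,β), (68,γ), (69,β), (69,γ)}
  {67, 68} × {β, γ, δ} = {(67,β), (67,γ), (67,δ), (68,β), (68,γ), (68,δ)}
  {67, 68, 69} × {β, γ} = {(67,β), (67,γ), (68,β), (68,γ), (69,β), (69,γ)}
  {68, 69} × {β, γ, δ} = {(68,β), (68,γ), (68,δ), (69,β), (69,γ), (69,δ)}
  {67, 68, 69} × {β, γ, δ} = {(67,β), (67,γ), (67,δ), (68,β), (68,γ), (68,δ), (69,β), (69,γ), (69,δ)}
These 16 distinct sets form the basis B.
Close under arbitrary unions to get τ_{X×Y}; counting gives |τ_{X×Y}| = 36.


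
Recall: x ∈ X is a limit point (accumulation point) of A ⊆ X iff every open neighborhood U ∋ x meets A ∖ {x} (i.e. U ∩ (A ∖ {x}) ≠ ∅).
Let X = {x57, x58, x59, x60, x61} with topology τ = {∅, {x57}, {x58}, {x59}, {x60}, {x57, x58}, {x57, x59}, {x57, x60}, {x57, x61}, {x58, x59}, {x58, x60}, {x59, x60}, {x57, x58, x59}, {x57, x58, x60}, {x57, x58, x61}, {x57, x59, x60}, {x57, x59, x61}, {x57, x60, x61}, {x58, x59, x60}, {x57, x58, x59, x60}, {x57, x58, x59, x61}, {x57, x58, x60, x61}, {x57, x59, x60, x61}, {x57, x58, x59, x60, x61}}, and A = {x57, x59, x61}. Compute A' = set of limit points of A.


A' = {x61}

For each x ∈ X, list the open sets U ∈ τ with x ∈ U, then check whether U ∩ (A ∖ {x}) ≠ ∅ for every such U.
  x = x57: open {x57} ∋ x has {x57} ∩ (A ∖ {x57}) = ∅, so x is NOT a limit point.
  x = x58: open {x58} ∋ x has {x58} ∩ (A ∖ {x58}) = ∅, so x is NOT a limit point.
  x = x59: open {x59} ∋ x has {x59} ∩ (A ∖ {x59}) = ∅, so x is NOT a limit point.
  x = x60: open {x60} ∋ x has {x60} ∩ (A ∖ {x60}) = ∅, so x is NOT a limit point.
  x = x61: opens ∋ x are {x57, x61}, {x57, x58, x61}, {x57, x59, x61}, {x57, x60, x61}, {x57, x58, x59, x61}, {x57, x58, x60, x61}, {x57, x59, x60, x61}, {x57, x58, x59, x60, x61}; each meets A ∖ {x61}, so x IS a limit point.
Collecting: A' = {x61}.


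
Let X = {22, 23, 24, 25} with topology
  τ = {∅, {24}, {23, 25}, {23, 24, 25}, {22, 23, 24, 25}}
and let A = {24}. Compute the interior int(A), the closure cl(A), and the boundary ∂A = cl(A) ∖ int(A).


int(A) = {24}, cl(A) = {22, 24}, ∂A = {22}.

Closed sets in (X, τ) are complements of opens:
  closed(X, τ) = {∅, {22}, {22, 24}, {22, 23, 25}, {22, 23, 24, 25}}.
int(A) = ⋃ {U ∈ τ : U ⊆ A}. Opens contained in A: ∅, {24}.
Taking the union of these: int(A) = {24}.
cl(A) = ⋂ {C closed : A ⊆ C}. Closed sets containing A: {22, 24}, {22, 23, 24, 25}.
Intersecting these: cl(A) = {22, 24}.
∂A = cl(A) ∖ int(A) = {22, 24} ∖ {24} = {22}.


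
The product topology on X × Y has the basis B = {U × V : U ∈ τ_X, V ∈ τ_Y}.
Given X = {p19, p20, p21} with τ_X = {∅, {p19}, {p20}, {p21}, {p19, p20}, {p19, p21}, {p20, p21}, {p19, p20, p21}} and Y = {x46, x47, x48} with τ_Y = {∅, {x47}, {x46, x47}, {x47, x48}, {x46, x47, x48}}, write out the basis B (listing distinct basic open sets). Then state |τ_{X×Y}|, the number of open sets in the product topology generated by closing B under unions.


Basis B = {∅ × ∅, {p19} × {x47}, {p20} × {x47}, {p21} × {x47}, {p19} × {x46, x47}, {p19} × {x47, x48}, {p19, p20} × {x47}, {p19, p21} × {x47}, {p20} × {x46, x47}, {p20} × {x47, x48}, {p20, p21} × {x47}, {p21} × {x46, x47}, {p21} × {x47, x48}, {p19} × {x46, x47, x48}, {p19, p20, p21} × {x47}, {p20} × {x46, x47, x48}, {p21} × {x46, x47, x48}, {p19, p20} × {x46, x47}, {p19, p21} × {x46, x47}, {p19, p20} × {x47, x48}, {p19, p21} × {x47, x48}, {p20, p21} × {x46, x47}, {p20, p21} × {x47, x48}, {p19, p20} × {x46, x47, x48}, {p19, p21} × {x46, x47, x48}, {p19, p20, p21} × {x46, x47}, {p19, p20, p21} × {x47, x48}, {p20, p21} × {x46, x47, x48}, {p19, p20, p21} × {x46, x47, x48}}; |τ_{X×Y}| = 125.

Enumerate products U × V with U ∈ τ_X, V ∈ τ_Y (deduplicated):
  ∅ × ∅ = {} (∅)
  {p19} × {x47} = {(p19,x47)}
  {p20} × {x47} = {(p20,x47)}
  {p21} × {x47} = {(p21,x47)}
  {p19} × {x46, x47} = {(p19,x46), (p19,x47)}
  {p19} × {x47, x48} = {(p19,x47), (p19,x48)}
  {p19, p20} × {x47} = {(p19,x47), (p20,x47)}
  {p19, p21} × {x47} = {(p19,x47), (p21,x47)}
  {p20} × {x46, x47} = {(p20,x46), (p20,x47)}
  {p20} × {x47, x48} = {(p20,x47), (p20,x48)}
  {p20, p21} × {x47} = {(p20,x47), (p21,x47)}
  {p21} × {x46, x47} = {(p21,x46), (p21,x47)}
  {p21} × {x47, x48} = {(p21,x47), (p21,x48)}
  {p19} × {x46, x47, x48} = {(p19,x46), (p19,x47), (p19,x48)}
  {p19, p20, p21} × {x47} = {(p19,x47), (p20,x47), (p21,x47)}
  {p20} × {x46, x47, x48} = {(p20,x46), (p20,x47), (p20,x48)}
  {p21} × {x46, x47, x48} = {(p21,x46), (p21,x47), (p21,x48)}
  {p19, p20} × {x46, x47} = {(p19,x46), (p19,x47), (p20,x46), (p20,x47)}
  {p19, p21} × {x46, x47} = {(p19,x46), (p19,x47), (p21,x46), (p21,x47)}
  {p19, p20} × {x47, x48} = {(p19,x47), (p19,x48), (p20,x47), (p20,x48)}
  {p19, p21} × {x47, x48} = {(p19,x47), (p19,x48), (p21,x47), (p21,x48)}
  {p20, p21} × {x46, x47} = {(p20,x46), (p20,x47), (p21,x46), (p21,x47)}
  {p20, p21} × {x47, x48} = {(p20,x47), (p20,x48), (p21,x47), (p21,x48)}
  {p19, p20} × {x46, x47, x48} = {(p19,x46), (p19,x47), (p19,x48), (p20,x46), (p20,x47), (p20,x48)}
  {p19, p21} × {x46, x47, x48} = {(p19,x46), (p19,x47), (p19,x48), (p21,x46), (p21,x47), (p21,x48)}
  {p19, p20, p21} × {x46, x47} = {(p19,x46), (p19,x47), (p20,x46), (p20,x47), (p21,x46), (p21,x47)}
  {p19, p20, p21} × {x47, x48} = {(p19,x47), (p19,x48), (p20,x47), (p20,x48), (p21,x47), (p21,x48)}
  {p20, p21} × {x46, x47, x48} = {(p20,x46), (p20,x47), (p20,x48), (p21,x46), (p21,x47), (p21,x48)}
  {p19, p20, p21} × {x46, x47, x48} = {(p19,x46), (p19,x47), (p19,x48), (p20,x46), (p20,x47), (p20,x48), (p21,x46), (p21,x47), (p21,x48)}
These 29 distinct sets form the basis B.
Close under arbitrary unions to get τ_{X×Y}; counting gives |τ_{X×Y}| = 125.


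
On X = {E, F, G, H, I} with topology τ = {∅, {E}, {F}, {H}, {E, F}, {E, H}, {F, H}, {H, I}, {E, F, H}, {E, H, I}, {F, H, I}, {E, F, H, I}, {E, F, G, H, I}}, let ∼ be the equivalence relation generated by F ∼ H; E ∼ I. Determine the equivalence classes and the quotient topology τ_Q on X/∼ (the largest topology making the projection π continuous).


X/∼ = {[E=I], [F=H], [G]}; |τ_Q| = 4.

Equivalence classes: [E=I], [F=H], [G].
Quotient map π: X → X/∼ sends E ↦ [E=I], F ↦ [F=H], G ↦ [G], H ↦ [F=H], I ↦ [E=I].
For each subset V ⊆ X/∼, compute π^{-1}(V) ⊆ X and check whether π^{-1}(V) ∈ τ. V is open in τ_Q iff π^{-1}(V) ∈ τ.
  V = {}: π^{-1}(V) = ∅ ∈ τ ✓.
  V = {[E=I]}: π^{-1}(V) = {E, I} ∉ τ ✗.
  V = {[F=H]}: π^{-1}(V) = {F, H} ∈ τ ✓.
  V = {[E=I], [F=H]}: π^{-1}(V) = {E, F, H, I} ∈ τ ✓.
  V = {[G]}: π^{-1}(V) = {G} ∉ τ ✗.
  V = {[E=I], [G]}: π^{-1}(V) = {E, G, I} ∉ τ ✗.
  V = {[F=H], [G]}: π^{-1}(V) = {F, G, H} ∉ τ ✗.
  V = {[E=I], [F=H], [G]}: π^{-1}(V) = {E, F, G, H, I} ∈ τ ✓.
Open sets in the quotient: τ_Q = {{}, {[F=H]}, {[E=I], [F=H]}, {[E=I], [F=H], [G]}} (4 elements).


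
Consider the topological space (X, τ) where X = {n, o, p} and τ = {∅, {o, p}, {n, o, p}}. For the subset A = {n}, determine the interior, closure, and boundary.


int(A) = ∅, cl(A) = {n}, ∂A = {n}.

Closed sets in (X, τ) are complements of opens:
  closed(X, τ) = {∅, {n}, {n, o, p}}.
int(A) = ⋃ {U ∈ τ : U ⊆ A}. Opens contained in A: ∅.
Taking the union of these: int(A) = ∅.
cl(A) = ⋂ {C closed : A ⊆ C}. Closed sets containing A: {n}, {n, o, p}.
Intersecting these: cl(A) = {n}.
∂A = cl(A) ∖ int(A) = {n} ∖ ∅ = {n}.


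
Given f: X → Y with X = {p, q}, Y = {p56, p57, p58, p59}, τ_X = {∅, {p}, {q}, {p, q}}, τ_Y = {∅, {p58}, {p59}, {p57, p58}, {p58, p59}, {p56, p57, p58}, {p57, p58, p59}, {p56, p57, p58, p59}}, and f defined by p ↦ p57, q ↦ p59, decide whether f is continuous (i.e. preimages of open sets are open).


f IS continuous.

Compute f^{-1}(U) for each U ∈ τ_Y:
  U = ∅: f^{-1}(U) = ∅ ∈ τ_X ✓.
  U = {p58}: f^{-1}(U) = ∅ ∈ τ_X ✓.
  U = {p59}: f^{-1}(U) = {q} ∈ τ_X ✓.
  U = {p57, p58}: f^{-1}(U) = {p} ∈ τ_X ✓.
  U = {p58, p59}: f^{-1}(U) = {q} ∈ τ_X ✓.
  U = {p56, p57, p58}: f^{-1}(U) = {p} ∈ τ_X ✓.
  U = {p57, p58, p59}: f^{-1}(U) = {p, q} ∈ τ_X ✓.
  U = {p56, p57, p58, p59}: f^{-1}(U) = {p, q} ∈ τ_X ✓.
Every preimage lies in τ_X, so f IS continuous.


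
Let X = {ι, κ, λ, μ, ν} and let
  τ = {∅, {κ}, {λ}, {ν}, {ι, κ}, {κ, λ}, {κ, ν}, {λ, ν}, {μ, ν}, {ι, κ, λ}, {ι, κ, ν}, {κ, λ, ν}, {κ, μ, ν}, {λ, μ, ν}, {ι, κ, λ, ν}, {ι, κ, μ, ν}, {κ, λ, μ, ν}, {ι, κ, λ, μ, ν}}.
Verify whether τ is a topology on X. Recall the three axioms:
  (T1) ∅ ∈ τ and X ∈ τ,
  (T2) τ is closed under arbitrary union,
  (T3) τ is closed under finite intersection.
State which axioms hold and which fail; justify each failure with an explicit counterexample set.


τ IS a topology on X.

Axiom (T1): ∅ ∈ τ? Yes; X ∈ τ? Yes.
Axiom (T2/T3): check pairwise unions and intersections of members of τ.
All pairwise intersections and unions checked — each lies in τ. Therefore τ satisfies (T1), (T2), (T3): it IS a topology on X.


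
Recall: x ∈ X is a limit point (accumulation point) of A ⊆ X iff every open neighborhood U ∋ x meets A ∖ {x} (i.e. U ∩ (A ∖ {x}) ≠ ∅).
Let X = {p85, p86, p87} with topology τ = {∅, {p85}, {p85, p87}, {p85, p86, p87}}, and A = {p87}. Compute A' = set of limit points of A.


A' = {p86}

For each x ∈ X, list the open sets U ∈ τ with x ∈ U, then check whether U ∩ (A ∖ {x}) ≠ ∅ for every such U.
  x = p85: open {p85} ∋ x has {p85} ∩ (A ∖ {p85}) = ∅, so x is NOT a limit point.
  x = p86: opens ∋ x are {p85, p86, p87}; each meets A ∖ {p86}, so x IS a limit point.
  x = p87: open {p85, p87} ∋ x has {p85, p87} ∩ (A ∖ {p87}) = ∅, so x is NOT a limit point.
Collecting: A' = {p86}.


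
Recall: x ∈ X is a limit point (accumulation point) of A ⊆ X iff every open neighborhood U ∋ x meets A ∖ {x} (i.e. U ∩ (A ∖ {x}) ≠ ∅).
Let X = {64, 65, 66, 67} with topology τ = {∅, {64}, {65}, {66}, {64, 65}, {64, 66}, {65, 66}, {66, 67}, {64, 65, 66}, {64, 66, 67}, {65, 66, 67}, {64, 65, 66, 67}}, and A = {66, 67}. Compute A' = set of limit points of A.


A' = {67}

For each x ∈ X, list the open sets U ∈ τ with x ∈ U, then check whether U ∩ (A ∖ {x}) ≠ ∅ for every such U.
  x = 64: open {64} ∋ x has {64} ∩ (A ∖ {64}) = ∅, so x is NOT a limit point.
  x = 65: open {65} ∋ x has {65} ∩ (A ∖ {65}) = ∅, so x is NOT a limit point.
  x = 66: open {66} ∋ x has {66} ∩ (A ∖ {66}) = ∅, so x is NOT a limit point.
  x = 67: opens ∋ x are {66, 67}, {64, 66, 67}, {65, 66, 67}, {64, 65, 66, 67}; each meets A ∖ {67}, so x IS a limit point.
Collecting: A' = {67}.


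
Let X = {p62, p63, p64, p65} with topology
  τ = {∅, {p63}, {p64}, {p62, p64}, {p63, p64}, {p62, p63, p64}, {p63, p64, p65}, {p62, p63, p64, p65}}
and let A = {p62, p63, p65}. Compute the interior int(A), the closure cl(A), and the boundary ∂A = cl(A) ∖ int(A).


int(A) = {p63}, cl(A) = {p62, p63, p65}, ∂A = {p62, p65}.

Closed sets in (X, τ) are complements of opens:
  closed(X, τ) = {∅, {p62}, {p65}, {p62, p65}, {p63, p65}, {p62, p63, p65}, {p62, p64, p65}, {p62, p63, p64, p65}}.
int(A) = ⋃ {U ∈ τ : U ⊆ A}. Opens contained in A: ∅, {p63}.
Taking the union of these: int(A) = {p63}.
cl(A) = ⋂ {C closed : A ⊆ C}. Closed sets containing A: {p62, p63, p65}, {p62, p63, p64, p65}.
Intersecting these: cl(A) = {p62, p63, p65}.
∂A = cl(A) ∖ int(A) = {p62, p63, p65} ∖ {p63} = {p62, p65}.


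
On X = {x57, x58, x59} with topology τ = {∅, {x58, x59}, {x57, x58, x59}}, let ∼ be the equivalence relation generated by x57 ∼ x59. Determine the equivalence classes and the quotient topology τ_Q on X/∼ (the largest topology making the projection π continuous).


X/∼ = {[x57=x59], [x58]}; |τ_Q| = 2.

Equivalence classes: [x57=x59], [x58].
Quotient map π: X → X/∼ sends x57 ↦ [x57=x59], x58 ↦ [x58], x59 ↦ [x57=x59].
For each subset V ⊆ X/∼, compute π^{-1}(V) ⊆ X and check whether π^{-1}(V) ∈ τ. V is open in τ_Q iff π^{-1}(V) ∈ τ.
  V = {}: π^{-1}(V) = ∅ ∈ τ ✓.
  V = {[x57=x59]}: π^{-1}(V) = {x57, x59} ∉ τ ✗.
  V = {[x58]}: π^{-1}(V) = {x58} ∉ τ ✗.
  V = {[x57=x59], [x58]}: π^{-1}(V) = {x57, x58, x59} ∈ τ ✓.
Open sets in the quotient: τ_Q = {{}, {[x57=x59], [x58]}} (2 elements).


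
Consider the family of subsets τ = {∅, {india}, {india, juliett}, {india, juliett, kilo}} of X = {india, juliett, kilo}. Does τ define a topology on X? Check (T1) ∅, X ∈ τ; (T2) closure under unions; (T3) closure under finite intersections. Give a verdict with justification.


τ IS a topology on X.

Axiom (T1): ∅ ∈ τ? Yes; X ∈ τ? Yes.
Axiom (T2/T3): check pairwise unions and intersections of members of τ.
All pairwise intersections and unions checked — each lies in τ. Therefore τ satisfies (T1), (T2), (T3): it IS a topology on X.


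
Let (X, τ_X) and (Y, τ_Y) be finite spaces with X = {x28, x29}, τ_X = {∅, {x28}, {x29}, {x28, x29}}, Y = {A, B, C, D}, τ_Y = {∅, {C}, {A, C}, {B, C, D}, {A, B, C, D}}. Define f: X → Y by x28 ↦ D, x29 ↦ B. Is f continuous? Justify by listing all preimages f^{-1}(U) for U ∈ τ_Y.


f IS continuous.

Compute f^{-1}(U) for each U ∈ τ_Y:
  U = ∅: f^{-1}(U) = ∅ ∈ τ_X ✓.
  U = {C}: f^{-1}(U) = ∅ ∈ τ_X ✓.
  U = {A, C}: f^{-1}(U) = ∅ ∈ τ_X ✓.
  U = {B, C, D}: f^{-1}(U) = {x28, x29} ∈ τ_X ✓.
  U = {A, B, C, D}: f^{-1}(U) = {x28, x29} ∈ τ_X ✓.
Every preimage lies in τ_X, so f IS continuous.


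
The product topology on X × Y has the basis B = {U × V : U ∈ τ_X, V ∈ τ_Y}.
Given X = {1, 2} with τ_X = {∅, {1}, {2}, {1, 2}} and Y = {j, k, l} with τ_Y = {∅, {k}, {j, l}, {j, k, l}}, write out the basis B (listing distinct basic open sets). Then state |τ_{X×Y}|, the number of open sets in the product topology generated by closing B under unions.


Basis B = {∅ × ∅, {1} × {k}, {2} × {k}, {1} × {j, l}, {1, 2} × {k}, {2} × {j, l}, {1} × {j, k, l}, {2} × {j, k, l}, {1, 2} × {j, l}, {1, 2} × {j, k, l}}; |τ_{X×Y}| = 16.

Enumerate products U × V with U ∈ τ_X, V ∈ τ_Y (deduplicated):
  ∅ × ∅ = {} (∅)
  {1} × {k} = {(1,k)}
  {2} × {k} = {(2,k)}
  {1} × {j, l} = {(1,j), (1,l)}
  {1, 2} × {k} = {(1,k), (2,k)}
  {2} × {j, l} = {(2,j), (2,l)}
  {1} × {j, k, l} = {(1,j), (1,k), (1,l)}
  {2} × {j, k, l} = {(2,j), (2,k), (2,l)}
  {1, 2} × {j, l} = {(1,j), (1,l), (2,j), (2,l)}
  {1, 2} × {j, k, l} = {(1,j), (1,k), (1,l), (2,j), (2,k), (2,l)}
These 10 distinct sets form the basis B.
Close under arbitrary unions to get τ_{X×Y}; counting gives |τ_{X×Y}| = 16.


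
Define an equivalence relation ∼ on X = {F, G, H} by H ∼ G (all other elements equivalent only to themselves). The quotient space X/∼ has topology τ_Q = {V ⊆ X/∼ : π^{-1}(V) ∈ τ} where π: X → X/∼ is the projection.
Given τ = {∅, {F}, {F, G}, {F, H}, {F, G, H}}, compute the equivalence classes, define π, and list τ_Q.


X/∼ = {[F], [G=H]}; |τ_Q| = 3.

Equivalence classes: [F], [G=H].
Quotient map π: X → X/∼ sends F ↦ [F], G ↦ [G=H], H ↦ [G=H].
For each subset V ⊆ X/∼, compute π^{-1}(V) ⊆ X and check whether π^{-1}(V) ∈ τ. V is open in τ_Q iff π^{-1}(V) ∈ τ.
  V = {}: π^{-1}(V) = ∅ ∈ τ ✓.
  V = {[F]}: π^{-1}(V) = {F} ∈ τ ✓.
  V = {[G=H]}: π^{-1}(V) = {G, H} ∉ τ ✗.
  V = {[F], [G=H]}: π^{-1}(V) = {F, G, H} ∈ τ ✓.
Open sets in the quotient: τ_Q = {{}, {[F]}, {[F], [G=H]}} (3 elements).


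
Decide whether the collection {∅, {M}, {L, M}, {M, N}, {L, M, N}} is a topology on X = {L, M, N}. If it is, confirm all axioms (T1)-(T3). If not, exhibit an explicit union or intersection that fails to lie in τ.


τ IS a topology on X.

Axiom (T1): ∅ ∈ τ? Yes; X ∈ τ? Yes.
Axiom (T2/T3): check pairwise unions and intersections of members of τ.
All pairwise intersections and unions checked — each lies in τ. Therefore τ satisfies (T1), (T2), (T3): it IS a topology on X.


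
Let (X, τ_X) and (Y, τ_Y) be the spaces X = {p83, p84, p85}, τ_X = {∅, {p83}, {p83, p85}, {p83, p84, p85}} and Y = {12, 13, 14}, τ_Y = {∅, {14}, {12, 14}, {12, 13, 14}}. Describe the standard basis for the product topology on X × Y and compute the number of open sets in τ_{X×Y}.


Basis B = {∅ × ∅, {p83} × {14}, {p83} × {12, 14}, {p83, p85} × {14}, {p83} × {12, 13, 14}, {p83, p84, p85} × {14}, {p83, p85} × {12, 14}, {p83, p85} × {12, 13, 14}, {p83, p84, p85} × {12, 14}, {p83, p84, p85} × {12, 13, 14}}; |τ_{X×Y}| = 20.

Enumerate products U × V with U ∈ τ_X, V ∈ τ_Y (deduplicated):
  ∅ × ∅ = {} (∅)
  {p83} × {14} = {(p83,14)}
  {p83} × {12, 14} = {(p83,12), (p83,14)}
  {p83, p85} × {14} = {(p83,14), (p85,14)}
  {p83} × {12, 13, 14} = {(p83,12), (p83,13), (p83,14)}
  {p83, p84, p85} × {14} = {(p83,14), (p84,14), (p85,14)}
  {p83, p85} × {12, 14} = {(p83,12), (p83,14), (p85,12), (p85,14)}
  {p83, p85} × {12, 13, 14} = {(p83,12), (p83,13), (p83,14), (p85,12), (p85,13), (p85,14)}
  {p83, p84, p85} × {12, 14} = {(p83,12), (p83,14), (p84,12), (p84,14), (p85,12), (p85,14)}
  {p83, p84, p85} × {12, 13, 14} = {(p83,12), (p83,13), (p83,14), (p84,12), (p84,13), (p84,14), (p85,12), (p85,13), (p85,14)}
These 10 distinct sets form the basis B.
Close under arbitrary unions to get τ_{X×Y}; counting gives |τ_{X×Y}| = 20.


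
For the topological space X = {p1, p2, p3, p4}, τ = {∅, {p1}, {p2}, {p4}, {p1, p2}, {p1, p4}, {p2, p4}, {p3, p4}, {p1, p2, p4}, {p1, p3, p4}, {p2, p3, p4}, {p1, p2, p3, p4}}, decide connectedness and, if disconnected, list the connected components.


(X, τ) is disconnected; components = [{p1}, {p2}, {p3, p4}].

Find clopen sets (U ∈ τ with X ∖ U ∈ τ):
  U = ∅, X ∖ U = {p1, p2, p3, p4} — both open, so U is clopen.
  U = {p1}, X ∖ U = {p2, p3, p4} — both open, so U is clopen.
  U = {p2}, X ∖ U = {p1, p3, p4} — both open, so U is clopen.
  U = {p1, p2}, X ∖ U = {p3, p4} — both open, so U is clopen.
  U = {p3, p4}, X ∖ U = {p1, p2} — both open, so U is clopen.
  U = {p1, p3, p4}, X ∖ U = {p2} — both open, so U is clopen.
  U = {p2, p3, p4}, X ∖ U = {p1} — both open, so U is clopen.
  U = {p1, p2, p3, p4}, X ∖ U = ∅ — both open, so U is clopen.
Nontrivial clopen(s) exist: e.g. {p2}. So (X, τ) is disconnected.
Compute connected components by grouping points that agree on all clopens:
  component: {p1}
  component: {p2}
  component: {p3, p4}


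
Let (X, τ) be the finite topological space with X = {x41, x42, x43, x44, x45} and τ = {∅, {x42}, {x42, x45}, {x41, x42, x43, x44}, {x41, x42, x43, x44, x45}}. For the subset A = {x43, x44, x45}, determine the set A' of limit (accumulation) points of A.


A' = {x41, x43, x44}

For each x ∈ X, list the open sets U ∈ τ with x ∈ U, then check whether U ∩ (A ∖ {x}) ≠ ∅ for every such U.
  x = x41: opens ∋ x are {x41, x42, x43, x44}, {x41, x42, x43, x44, x45}; each meets A ∖ {x41}, so x IS a limit point.
  x = x42: open {x42} ∋ x has {x42} ∩ (A ∖ {x42}) = ∅, so x is NOT a limit point.
  x = x43: opens ∋ x are {x41, x42, x43, x44}, {x41, x42, x43, x44, x45}; each meets A ∖ {x43}, so x IS a limit point.
  x = x44: opens ∋ x are {x41, x42, x43, x44}, {x41, x42, x43, x44, x45}; each meets A ∖ {x44}, so x IS a limit point.
  x = x45: open {x42, x45} ∋ x has {x42, x45} ∩ (A ∖ {x45}) = ∅, so x is NOT a limit point.
Collecting: A' = {x41, x43, x44}.


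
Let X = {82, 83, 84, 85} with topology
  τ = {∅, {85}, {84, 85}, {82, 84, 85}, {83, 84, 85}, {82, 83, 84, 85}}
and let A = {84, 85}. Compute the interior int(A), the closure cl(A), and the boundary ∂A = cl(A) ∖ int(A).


int(A) = {84, 85}, cl(A) = {82, 83, 84, 85}, ∂A = {82, 83}.

Closed sets in (X, τ) are complements of opens:
  closed(X, τ) = {∅, {82}, {83}, {82, 83}, {82, 83, 84}, {82, 83, 84, 85}}.
int(A) = ⋃ {U ∈ τ : U ⊆ A}. Opens contained in A: ∅, {85}, {84, 85}.
Taking the union of these: int(A) = {84, 85}.
cl(A) = ⋂ {C closed : A ⊆ C}. Closed sets containing A: {82, 83, 84, 85}.
Intersecting these: cl(A) = {82, 83, 84, 85}.
∂A = cl(A) ∖ int(A) = {82, 83, 84, 85} ∖ {84, 85} = {82, 83}.


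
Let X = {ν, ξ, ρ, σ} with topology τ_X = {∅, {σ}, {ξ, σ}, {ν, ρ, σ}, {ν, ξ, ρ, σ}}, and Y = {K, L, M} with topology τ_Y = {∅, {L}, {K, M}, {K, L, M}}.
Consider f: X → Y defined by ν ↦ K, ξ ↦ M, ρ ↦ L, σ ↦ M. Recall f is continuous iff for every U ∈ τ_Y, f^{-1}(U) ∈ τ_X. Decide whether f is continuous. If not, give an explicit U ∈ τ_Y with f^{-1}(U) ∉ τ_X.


f is NOT continuous.

Compute f^{-1}(U) for each U ∈ τ_Y:
  U = ∅: f^{-1}(U) = ∅ ∈ τ_X ✓.
  U = {L}: f^{-1}(U) = {ρ} ∉ τ_X ✗.
  U = {K, M}: f^{-1}(U) = {ν, ξ, σ} ∉ τ_X ✗.
  U = {K, L, M}: f^{-1}(U) = {ν, ξ, ρ, σ} ∈ τ_X ✓.
Found U = {L} with f^{-1}(U) = {ρ} not in τ_X. Therefore f is NOT continuous.


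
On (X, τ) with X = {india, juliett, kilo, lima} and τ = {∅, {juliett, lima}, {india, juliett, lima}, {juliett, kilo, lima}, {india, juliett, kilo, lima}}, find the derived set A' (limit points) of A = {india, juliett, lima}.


A' = {india, juliett, kilo, lima}

For each x ∈ X, list the open sets U ∈ τ with x ∈ U, then check whether U ∩ (A ∖ {x}) ≠ ∅ for every such U.
  x = india: opens ∋ x are {india, juliett, lima}, {india, juliett, kilo, lima}; each meets A ∖ {india}, so x IS a limit point.
  x = juliett: opens ∋ x are {juliett, lima}, {india, juliett, lima}, {juliett, kilo, lima}, {india, juliett, kilo, lima}; each meets A ∖ {juliett}, so x IS a limit point.
  x = kilo: opens ∋ x are {juliett, kilo, lima}, {india, juliett, kilo, lima}; each meets A ∖ {kilo}, so x IS a limit point.
  x = lima: opens ∋ x are {juliett, lima}, {india, juliett, lima}, {juliett, kilo, lima}, {india, juliett, kilo, lima}; each meets A ∖ {lima}, so x IS a limit point.
Collecting: A' = {india, juliett, kilo, lima}.


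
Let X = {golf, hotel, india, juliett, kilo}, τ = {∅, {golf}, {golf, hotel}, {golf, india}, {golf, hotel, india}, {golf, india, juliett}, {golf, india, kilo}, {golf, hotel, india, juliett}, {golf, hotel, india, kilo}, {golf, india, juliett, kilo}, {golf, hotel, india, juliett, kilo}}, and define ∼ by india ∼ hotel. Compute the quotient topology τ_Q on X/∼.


X/∼ = {[golf], [hotel=india], [juliett], [kilo]}; |τ_Q| = 6.

Equivalence classes: [golf], [hotel=india], [juliett], [kilo].
Quotient map π: X → X/∼ sends golf ↦ [golf], hotel ↦ [hotel=india], india ↦ [hotel=india], juliett ↦ [juliett], kilo ↦ [kilo].
For each subset V ⊆ X/∼, compute π^{-1}(V) ⊆ X and check whether π^{-1}(V) ∈ τ. V is open in τ_Q iff π^{-1}(V) ∈ τ.
  V = {}: π^{-1}(V) = ∅ ∈ τ ✓.
  V = {[golf]}: π^{-1}(V) = {golf} ∈ τ ✓.
  V = {[hotel=india]}: π^{-1}(V) = {hotel, india} ∉ τ ✗.
  V = {[golf], [hotel=india]}: π^{-1}(V) = {golf, hotel, india} ∈ τ ✓.
  V = {[juliett]}: π^{-1}(V) = {juliett} ∉ τ ✗.
  V = {[golf], [juliett]}: π^{-1}(V) = {golf, juliett} ∉ τ ✗.
  V = {[hotel=india], [juliett]}: π^{-1}(V) = {hotel, india, juliett} ∉ τ ✗.
  V = {[golf], [hotel=india], [juliett]}: π^{-1}(V) = {golf, hotel, india, juliett} ∈ τ ✓.
  V = {[kilo]}: π^{-1}(V) = {kilo} ∉ τ ✗.
  V = {[golf], [kilo]}: π^{-1}(V) = {golf, kilo} ∉ τ ✗.
  V = {[hotel=india], [kilo]}: π^{-1}(V) = {hotel, india, kilo} ∉ τ ✗.
  V = {[golf], [hotel=india], [kilo]}: π^{-1}(V) = {golf, hotel, india, kilo} ∈ τ ✓.
  V = {[juliett], [kilo]}: π^{-1}(V) = {juliett, kilo} ∉ τ ✗.
  V = {[golf], [juliett], [kilo]}: π^{-1}(V) = {golf, juliett, kilo} ∉ τ ✗.
  V = {[hotel=india], [juliett], [kilo]}: π^{-1}(V) = {hotel, india, juliett, kilo} ∉ τ ✗.
  V = {[golf], [hotel=india], [juliett], [kilo]}: π^{-1}(V) = {golf, hotel, india, juliett, kilo} ∈ τ ✓.
Open sets in the quotient: τ_Q = {{}, {[golf]}, {[golf], [hotel=india]}, {[golf], [hotel=india], [juliett]}, {[golf], [hotel=india], [kilo]}, {[golf], [hotel=india], [juliett], [kilo]}} (6 elements).


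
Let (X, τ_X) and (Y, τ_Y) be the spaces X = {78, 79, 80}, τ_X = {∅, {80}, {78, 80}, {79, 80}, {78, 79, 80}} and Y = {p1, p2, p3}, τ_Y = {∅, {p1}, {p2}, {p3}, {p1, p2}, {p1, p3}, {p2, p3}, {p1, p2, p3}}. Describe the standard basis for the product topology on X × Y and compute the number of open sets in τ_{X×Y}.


Basis B = {∅ × ∅, {80} × {p1}, {80} × {p2}, {80} × {p3}, {78, 80} × {p1}, {78, 80} × {p2}, {78, 80} × {p3}, {79, 80} × {p1}, {79, 80} × {p2}, {79, 80} × {p3}, {80} × {p1, p2}, {80} × {p1, p3}, {80} × {p2, p3}, {78, 79, 80} × {p1}, {78, 79, 80} × {p2}, {78, 79, 80} × {p3}, {80} × {p1, p2, p3}, {78, 80} × {p1, p2}, {78, 80} × {p1, p3}, {78, 80} × {p2, p3}, {79, 80} × {p1, p2}, {79, 80} × {p1, p3}, {79, 80} × {p2, p3}, {78, 80} × {p1, p2, p3}, {78, 79, 80} × {p1, p2}, {78, 79, 80} × {p1, p3}, {78, 79, 80} × {p2, p3}, {79, 80} × {p1, p2, p3}, {78, 79, 80} × {p1, p2, p3}}; |τ_{X×Y}| = 125.

Enumerate products U × V with U ∈ τ_X, V ∈ τ_Y (deduplicated):
  ∅ × ∅ = {} (∅)
  {80} × {p1} = {(80,p1)}
  {80} × {p2} = {(80,p2)}
  {80} × {p3} = {(80,p3)}
  {78, 80} × {p1} = {(78,p1), (80,p1)}
  {78, 80} × {p2} = {(78,p2), (80,p2)}
  {78, 80} × {p3} = {(78,p3), (80,p3)}
  {79, 80} × {p1} = {(79,p1), (80,p1)}
  {79, 80} × {p2} = {(79,p2), (80,p2)}
  {79, 80} × {p3} = {(79,p3), (80,p3)}
  {80} × {p1, p2} = {(80,p1), (80,p2)}
  {80} × {p1, p3} = {(80,p1), (80,p3)}
  {80} × {p2, p3} = {(80,p2), (80,p3)}
  {78, 79, 80} × {p1} = {(78,p1), (79,p1), (80,p1)}
  {78, 79, 80} × {p2} = {(78,p2), (79,p2), (80,p2)}
  {78, 79, 80} × {p3} = {(78,p3), (79,p3), (80,p3)}
  {80} × {p1, p2, p3} = {(80,p1), (80,p2), (80,p3)}
  {78, 80} × {p1, p2} = {(78,p1), (78,p2), (80,p1), (80,p2)}
  {78, 80} × {p1, p3} = {(78,p1), (78,p3), (80,p1), (80,p3)}
  {78, 80} × {p2, p3} = {(78,p2), (78,p3), (80,p2), (80,p3)}
  {79, 80} × {p1, p2} = {(79,p1), (79,p2), (80,p1), (80,p2)}
  {79, 80} × {p1, p3} = {(79,p1), (79,p3), (80,p1), (80,p3)}
  {79, 80} × {p2, p3} = {(79,p2), (79,p3), (80,p2), (80,p3)}
  {78, 80} × {p1, p2, p3} = {(78,p1), (78,p2), (78,p3), (80,p1), (80,p2), (80,p3)}
  {78, 79, 80} × {p1, p2} = {(78,p1), (78,p2), (79,p1), (79,p2), (80,p1), (80,p2)}
  {78, 79, 80} × {p1, p3} = {(78,p1), (78,p3), (79,p1), (79,p3), (80,p1), (80,p3)}
  {78, 79, 80} × {p2, p3} = {(78,p2), (78,p3), (79,p2), (79,p3), (80,p2), (80,p3)}
  {79, 80} × {p1, p2, p3} = {(79,p1), (79,p2), (79,p3), (80,p1), (80,p2), (80,p3)}
  {78, 79, 80} × {p1, p2, p3} = {(78,p1), (78,p2), (78,p3), (79,p1), (79,p2), (79,p3), (80,p1), (80,p2), (80,p3)}
These 29 distinct sets form the basis B.
Close under arbitrary unions to get τ_{X×Y}; counting gives |τ_{X×Y}| = 125.


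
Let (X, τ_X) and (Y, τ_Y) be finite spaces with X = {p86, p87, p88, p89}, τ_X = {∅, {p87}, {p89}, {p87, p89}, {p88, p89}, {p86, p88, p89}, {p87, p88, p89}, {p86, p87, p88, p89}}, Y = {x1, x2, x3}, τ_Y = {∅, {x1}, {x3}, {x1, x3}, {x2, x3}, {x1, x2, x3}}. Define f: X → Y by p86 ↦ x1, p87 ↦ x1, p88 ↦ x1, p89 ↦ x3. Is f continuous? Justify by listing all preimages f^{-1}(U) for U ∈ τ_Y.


f is NOT continuous.

Compute f^{-1}(U) for each U ∈ τ_Y:
  U = ∅: f^{-1}(U) = ∅ ∈ τ_X ✓.
  U = {x1}: f^{-1}(U) = {p86, p87, p88} ∉ τ_X ✗.
  U = {x3}: f^{-1}(U) = {p89} ∈ τ_X ✓.
  U = {x1, x3}: f^{-1}(U) = {p86, p87, p88, p89} ∈ τ_X ✓.
  U = {x2, x3}: f^{-1}(U) = {p89} ∈ τ_X ✓.
  U = {x1, x2, x3}: f^{-1}(U) = {p86, p87, p88, p89} ∈ τ_X ✓.
Found U = {x1} with f^{-1}(U) = {p86, p87, p88} not in τ_X. Therefore f is NOT continuous.


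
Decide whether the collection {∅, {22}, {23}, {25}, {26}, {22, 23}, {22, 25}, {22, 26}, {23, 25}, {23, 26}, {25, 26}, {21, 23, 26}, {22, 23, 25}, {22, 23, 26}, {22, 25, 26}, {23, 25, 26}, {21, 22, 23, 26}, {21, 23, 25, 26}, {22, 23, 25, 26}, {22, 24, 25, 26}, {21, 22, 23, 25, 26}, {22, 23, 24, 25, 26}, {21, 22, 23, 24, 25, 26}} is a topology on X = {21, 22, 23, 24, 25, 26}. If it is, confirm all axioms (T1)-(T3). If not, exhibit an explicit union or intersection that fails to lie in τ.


τ IS a topology on X.

Axiom (T1): ∅ ∈ τ? Yes; X ∈ τ? Yes.
Axiom (T2/T3): check pairwise unions and intersections of members of τ.
All pairwise intersections and unions checked — each lies in τ. Therefore τ satisfies (T1), (T2), (T3): it IS a topology on X.


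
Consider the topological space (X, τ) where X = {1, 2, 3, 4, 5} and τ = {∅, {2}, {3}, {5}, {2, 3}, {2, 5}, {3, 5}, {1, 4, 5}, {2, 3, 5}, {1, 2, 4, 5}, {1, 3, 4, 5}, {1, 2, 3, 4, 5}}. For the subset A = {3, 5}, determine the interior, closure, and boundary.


int(A) = {3, 5}, cl(A) = {1, 3, 4, 5}, ∂A = {1, 4}.

Closed sets in (X, τ) are complements of opens:
  closed(X, τ) = {∅, {2}, {3}, {1, 4}, {2, 3}, {1, 2, 4}, {1, 3, 4}, {1, 4, 5}, {1, 2, 3, 4}, {1, 2, 4, 5}, {1, 3, 4, 5}, {1, 2, 3, 4, 5}}.
int(A) = ⋃ {U ∈ τ : U ⊆ A}. Opens contained in A: ∅, {3}, {5}, {3, 5}.
Taking the union of these: int(A) = {3, 5}.
cl(A) = ⋂ {C closed : A ⊆ C}. Closed sets containing A: {1, 3, 4, 5}, {1, 2, 3, 4, 5}.
Intersecting these: cl(A) = {1, 3, 4, 5}.
∂A = cl(A) ∖ int(A) = {1, 3, 4, 5} ∖ {3, 5} = {1, 4}.


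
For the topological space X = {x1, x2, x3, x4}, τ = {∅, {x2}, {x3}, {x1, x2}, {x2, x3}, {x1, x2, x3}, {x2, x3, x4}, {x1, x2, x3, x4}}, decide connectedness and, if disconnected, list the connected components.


(X, τ) is connected.

Find clopen sets (U ∈ τ with X ∖ U ∈ τ):
  U = ∅, X ∖ U = {x1, x2, x3, x4} — both open, so U is clopen.
  U = {x1, x2, x3, x4}, X ∖ U = ∅ — both open, so U is clopen.
Only trivial clopens (∅ and X) exist, so (X, τ) is connected.
Compute connected components by grouping points that agree on all clopens:
  component: {x1, x2, x3, x4}


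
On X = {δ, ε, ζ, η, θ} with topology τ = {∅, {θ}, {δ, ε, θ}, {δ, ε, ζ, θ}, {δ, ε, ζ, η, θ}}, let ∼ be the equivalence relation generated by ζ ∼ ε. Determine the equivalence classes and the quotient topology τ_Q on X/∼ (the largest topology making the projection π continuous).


X/∼ = {[δ], [ε=ζ], [η], [θ]}; |τ_Q| = 4.

Equivalence classes: [δ], [ε=ζ], [η], [θ].
Quotient map π: X → X/∼ sends δ ↦ [δ], ε ↦ [ε=ζ], ζ ↦ [ε=ζ], η ↦ [η], θ ↦ [θ].
For each subset V ⊆ X/∼, compute π^{-1}(V) ⊆ X and check whether π^{-1}(V) ∈ τ. V is open in τ_Q iff π^{-1}(V) ∈ τ.
  V = {}: π^{-1}(V) = ∅ ∈ τ ✓.
  V = {[δ]}: π^{-1}(V) = {δ} ∉ τ ✗.
  V = {[ε=ζ]}: π^{-1}(V) = {ε, ζ} ∉ τ ✗.
  V = {[δ], [ε=ζ]}: π^{-1}(V) = {δ, ε, ζ} ∉ τ ✗.
  V = {[η]}: π^{-1}(V) = {η} ∉ τ ✗.
  V = {[δ], [η]}: π^{-1}(V) = {δ, η} ∉ τ ✗.
  V = {[ε=ζ], [η]}: π^{-1}(V) = {ε, ζ, η} ∉ τ ✗.
  V = {[δ], [ε=ζ], [η]}: π^{-1}(V) = {δ, ε, ζ, η} ∉ τ ✗.
  V = {[θ]}: π^{-1}(V) = {θ} ∈ τ ✓.
  V = {[δ], [θ]}: π^{-1}(V) = {δ, θ} ∉ τ ✗.
  V = {[ε=ζ], [θ]}: π^{-1}(V) = {ε, ζ, θ} ∉ τ ✗.
  V = {[δ], [ε=ζ], [θ]}: π^{-1}(V) = {δ, ε, ζ, θ} ∈ τ ✓.
  V = {[η], [θ]}: π^{-1}(V) = {η, θ} ∉ τ ✗.
  V = {[δ], [η], [θ]}: π^{-1}(V) = {δ, η, θ} ∉ τ ✗.
  V = {[ε=ζ], [η], [θ]}: π^{-1}(V) = {ε, ζ, η, θ} ∉ τ ✗.
  V = {[δ], [ε=ζ], [η], [θ]}: π^{-1}(V) = {δ, ε, ζ, η, θ} ∈ τ ✓.
Open sets in the quotient: τ_Q = {{}, {[θ]}, {[δ], [ε=ζ], [θ]}, {[δ], [ε=ζ], [η], [θ]}} (4 elements).


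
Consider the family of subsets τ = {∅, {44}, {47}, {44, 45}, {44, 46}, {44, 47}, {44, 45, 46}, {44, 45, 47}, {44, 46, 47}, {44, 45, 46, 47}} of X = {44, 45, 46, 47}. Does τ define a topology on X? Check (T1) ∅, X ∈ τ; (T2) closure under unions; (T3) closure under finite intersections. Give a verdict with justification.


τ IS a topology on X.

Axiom (T1): ∅ ∈ τ? Yes; X ∈ τ? Yes.
Axiom (T2/T3): check pairwise unions and intersections of members of τ.
All pairwise intersections and unions checked — each lies in τ. Therefore τ satisfies (T1), (T2), (T3): it IS a topology on X.


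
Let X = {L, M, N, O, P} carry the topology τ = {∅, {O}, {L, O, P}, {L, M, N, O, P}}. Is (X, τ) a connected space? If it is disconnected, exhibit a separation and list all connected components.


(X, τ) is connected.

Find clopen sets (U ∈ τ with X ∖ U ∈ τ):
  U = ∅, X ∖ U = {L, M, N, O, P} — both open, so U is clopen.
  U = {L, M, N, O, P}, X ∖ U = ∅ — both open, so U is clopen.
Only trivial clopens (∅ and X) exist, so (X, τ) is connected.
Compute connected components by grouping points that agree on all clopens:
  component: {L, M, N, O, P}


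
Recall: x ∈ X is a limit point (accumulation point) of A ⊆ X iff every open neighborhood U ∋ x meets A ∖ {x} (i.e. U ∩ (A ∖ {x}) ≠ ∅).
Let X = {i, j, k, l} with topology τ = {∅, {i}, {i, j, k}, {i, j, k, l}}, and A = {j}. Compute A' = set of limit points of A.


A' = {k, l}

For each x ∈ X, list the open sets U ∈ τ with x ∈ U, then check whether U ∩ (A ∖ {x}) ≠ ∅ for every such U.
  x = i: open {i} ∋ x has {i} ∩ (A ∖ {i}) = ∅, so x is NOT a limit point.
  x = j: open {i, j, k} ∋ x has {i, j, k} ∩ (A ∖ {j}) = ∅, so x is NOT a limit point.
  x = k: opens ∋ x are {i, j, k}, {i, j, k, l}; each meets A ∖ {k}, so x IS a limit point.
  x = l: opens ∋ x are {i, j, k, l}; each meets A ∖ {l}, so x IS a limit point.
Collecting: A' = {k, l}.


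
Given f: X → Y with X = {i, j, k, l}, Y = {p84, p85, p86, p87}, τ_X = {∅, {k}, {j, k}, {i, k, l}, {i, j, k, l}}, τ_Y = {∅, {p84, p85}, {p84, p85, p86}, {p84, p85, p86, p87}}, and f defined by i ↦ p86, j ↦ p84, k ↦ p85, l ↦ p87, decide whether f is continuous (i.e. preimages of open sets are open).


f is NOT continuous.

Compute f^{-1}(U) for each U ∈ τ_Y:
  U = ∅: f^{-1}(U) = ∅ ∈ τ_X ✓.
  U = {p84, p85}: f^{-1}(U) = {j, k} ∈ τ_X ✓.
  U = {p84, p85, p86}: f^{-1}(U) = {i, j, k} ∉ τ_X ✗.
  U = {p84, p85, p86, p87}: f^{-1}(U) = {i, j, k, l} ∈ τ_X ✓.
Found U = {p84, p85, p86} with f^{-1}(U) = {i, j, k} not in τ_X. Therefore f is NOT continuous.


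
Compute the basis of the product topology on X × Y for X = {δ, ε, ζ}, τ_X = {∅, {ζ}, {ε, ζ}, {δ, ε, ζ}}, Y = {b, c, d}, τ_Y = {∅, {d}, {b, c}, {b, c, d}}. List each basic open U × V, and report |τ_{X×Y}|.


Basis B = {∅ × ∅, {ζ} × {d}, {ε, ζ} × {d}, {ζ} × {b, c}, {δ, ε, ζ} × {d}, {ζ} × {b, c, d}, {ε, ζ} × {b, c}, {δ, ε, ζ} × {b, c}, {ε, ζ} × {b, c, d}, {δ, ε, ζ} × {b, c, d}}; |τ_{X×Y}| = 16.

Enumerate products U × V with U ∈ τ_X, V ∈ τ_Y (deduplicated):
  ∅ × ∅ = {} (∅)
  {ζ} × {d} = {(ζ,d)}
  {ε, ζ} × {d} = {(ε,d), (ζ,d)}
  {ζ} × {b, c} = {(ζ,b), (ζ,c)}
  {δ, ε, ζ} × {d} = {(δ,d), (ε,d), (ζ,d)}
  {ζ} × {b, c, d} = {(ζ,b), (ζ,c), (ζ,d)}
  {ε, ζ} × {b, c} = {(ε,b), (ε,c), (ζ,b), (ζ,c)}
  {δ, ε, ζ} × {b, c} = {(δ,b), (δ,c), (ε,b), (ε,c), (ζ,b), (ζ,c)}
  {ε, ζ} × {b, c, d} = {(ε,b), (ε,c), (ε,d), (ζ,b), (ζ,c), (ζ,d)}
  {δ, ε, ζ} × {b, c, d} = {(δ,b), (δ,c), (δ,d), (ε,b), (ε,c), (ε,d), (ζ,b), (ζ,c), (ζ,d)}
These 10 distinct sets form the basis B.
Close under arbitrary unions to get τ_{X×Y}; counting gives |τ_{X×Y}| = 16.


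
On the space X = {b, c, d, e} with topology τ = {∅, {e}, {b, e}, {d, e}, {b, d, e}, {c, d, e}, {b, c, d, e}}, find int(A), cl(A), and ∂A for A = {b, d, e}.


int(A) = {b, d, e}, cl(A) = {b, c, d, e}, ∂A = {c}.

Closed sets in (X, τ) are complements of opens:
  closed(X, τ) = {∅, {b}, {c}, {b, c}, {c, d}, {b, c, d}, {b, c, d, e}}.
int(A) = ⋃ {U ∈ τ : U ⊆ A}. Opens contained in A: ∅, {e}, {b, e}, {d, e}, {b, d, e}.
Taking the union of these: int(A) = {b, d, e}.
cl(A) = ⋂ {C closed : A ⊆ C}. Closed sets containing A: {b, c, d, e}.
Intersecting these: cl(A) = {b, c, d, e}.
∂A = cl(A) ∖ int(A) = {b, c, d, e} ∖ {b, d, e} = {c}.


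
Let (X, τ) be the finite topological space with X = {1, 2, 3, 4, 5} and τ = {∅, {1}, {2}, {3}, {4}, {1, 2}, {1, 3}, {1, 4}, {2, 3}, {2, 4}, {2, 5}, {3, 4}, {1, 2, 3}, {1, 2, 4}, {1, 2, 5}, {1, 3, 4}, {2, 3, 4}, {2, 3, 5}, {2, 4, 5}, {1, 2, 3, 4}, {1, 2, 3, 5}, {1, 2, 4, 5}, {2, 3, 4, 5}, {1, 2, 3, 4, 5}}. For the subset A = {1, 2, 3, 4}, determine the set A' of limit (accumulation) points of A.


A' = {5}

For each x ∈ X, list the open sets U ∈ τ with x ∈ U, then check whether U ∩ (A ∖ {x}) ≠ ∅ for every such U.
  x = 1: open {1} ∋ x has {1} ∩ (A ∖ {1}) = ∅, so x is NOT a limit point.
  x = 2: open {2} ∋ x has {2} ∩ (A ∖ {2}) = ∅, so x is NOT a limit point.
  x = 3: open {3} ∋ x has {3} ∩ (A ∖ {3}) = ∅, so x is NOT a limit point.
  x = 4: open {4} ∋ x has {4} ∩ (A ∖ {4}) = ∅, so x is NOT a limit point.
  x = 5: opens ∋ x are {2, 5}, {1, 2, 5}, {2, 3, 5}, {2, 4, 5}, {1, 2, 3, 5}, {1, 2, 4, 5}, {2, 3, 4, 5}, {1, 2, 3, 4, 5}; each meets A ∖ {5}, so x IS a limit point.
Collecting: A' = {5}.
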